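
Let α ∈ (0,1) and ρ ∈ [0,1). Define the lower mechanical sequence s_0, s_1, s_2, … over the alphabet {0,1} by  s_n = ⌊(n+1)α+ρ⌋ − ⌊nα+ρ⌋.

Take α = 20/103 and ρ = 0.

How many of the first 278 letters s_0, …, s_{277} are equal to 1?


53

#1s = Σ_{n=0}^{277} s_n = Σ_{n=0}^{277} (⌊(n+1)α+ρ⌋ − ⌊nα+ρ⌋)
the sum telescopes: every ⌊nα+ρ⌋ with 0 < n < 278 appears once with + and once with −, leaving ⌊278α+ρ⌋ − ⌊0·α+ρ⌋
278α + ρ = (278·20) / 103 = 5560/103
ρ = 0/103
⌊5560/103⌋ = 53,  ⌊0/103⌋ = 0
#1s = 53 − 0 = 53


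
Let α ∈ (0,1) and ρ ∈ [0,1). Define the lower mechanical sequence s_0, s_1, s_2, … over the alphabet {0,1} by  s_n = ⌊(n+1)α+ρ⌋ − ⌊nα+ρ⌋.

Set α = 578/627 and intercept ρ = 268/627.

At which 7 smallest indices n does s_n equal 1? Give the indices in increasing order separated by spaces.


0 1 2 3 4 6 7

n=0: ⌊846/627⌋−⌊268/627⌋ = 1−0 = 1  ← one
n=1: ⌊1424/627⌋−⌊846/627⌋ = 2−1 = 1  ← one
n=2: ⌊2002/627⌋−⌊1424/627⌋ = 3−2 = 1  ← one
n=3: ⌊2580/627⌋−⌊2002/627⌋ = 4−3 = 1  ← one
n=4: ⌊3158/627⌋−⌊2580/627⌋ = 5−4 = 1  ← one
n=5: ⌊3736/627⌋−⌊3158/627⌋ = 5−5 = 0
n=6: ⌊4314/627⌋−⌊3736/627⌋ = 6−5 = 1  ← one
n=7: ⌊4892/627⌋−⌊4314/627⌋ = 7−6 = 1  ← one
positions of the first 7 ones: 0 1 2 3 4 6 7


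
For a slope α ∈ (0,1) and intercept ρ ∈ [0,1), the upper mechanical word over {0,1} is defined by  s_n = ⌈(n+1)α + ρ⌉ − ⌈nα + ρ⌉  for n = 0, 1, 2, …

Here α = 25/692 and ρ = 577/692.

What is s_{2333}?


0

(n+1)α + ρ = (2334·25 + 577) / 692 = 58927/692
nα + ρ     = (2333·25 + 577) / 692 = 58902/692
⌈58927/692⌉ = 86,  ⌈58902/692⌉ = 86
s_{2333} = 86 − 86 = 0


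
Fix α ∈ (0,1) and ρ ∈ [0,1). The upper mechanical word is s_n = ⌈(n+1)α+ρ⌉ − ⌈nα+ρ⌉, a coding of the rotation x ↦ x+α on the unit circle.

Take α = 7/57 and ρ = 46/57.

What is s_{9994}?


(n+1)α + ρ = (9995·7 + 46) / 57 = 70011/57
nα + ρ     = (9994·7 + 46) / 57 = 70004/57
⌈70011/57⌉ = 1229,  ⌈70004/57⌉ = 1229
s_{9994} = 1229 − 1229 = 0

0


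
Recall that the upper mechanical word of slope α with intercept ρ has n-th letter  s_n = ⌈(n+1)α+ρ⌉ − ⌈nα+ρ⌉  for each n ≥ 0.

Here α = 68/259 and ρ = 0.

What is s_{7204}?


0

(n+1)α + ρ = (7205·68) / 259 = 489940/259
nα + ρ     = (7204·68) / 259 = 489872/259
⌈489940/259⌉ = 1892,  ⌈489872/259⌉ = 1892
s_{7204} = 1892 − 1892 = 0


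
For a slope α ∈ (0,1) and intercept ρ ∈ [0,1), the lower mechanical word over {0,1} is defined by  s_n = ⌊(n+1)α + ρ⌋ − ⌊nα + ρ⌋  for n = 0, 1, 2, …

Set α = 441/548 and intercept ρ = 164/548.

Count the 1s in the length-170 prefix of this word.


137

#1s = Σ_{n=0}^{169} s_n = Σ_{n=0}^{169} (⌊(n+1)α+ρ⌋ − ⌊nα+ρ⌋)
the sum telescopes: every ⌊nα+ρ⌋ with 0 < n < 170 appears once with + and once with −, leaving ⌊170α+ρ⌋ − ⌊0·α+ρ⌋
170α + ρ = (170·441 + 164) / 548 = 75134/548
ρ = 164/548
⌊75134/548⌋ = 137,  ⌊164/548⌋ = 0
#1s = 137 − 0 = 137


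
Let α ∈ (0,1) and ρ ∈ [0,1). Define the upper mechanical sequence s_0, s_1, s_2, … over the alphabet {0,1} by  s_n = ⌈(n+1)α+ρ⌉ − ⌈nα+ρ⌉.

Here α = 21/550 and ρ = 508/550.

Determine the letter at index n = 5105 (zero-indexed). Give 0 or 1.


(n+1)α + ρ = (5106·21 + 508) / 550 = 107734/550
nα + ρ     = (5105·21 + 508) / 550 = 107713/550
⌈107734/550⌉ = 196,  ⌈107713/550⌉ = 196
s_{5105} = 196 − 196 = 0

0


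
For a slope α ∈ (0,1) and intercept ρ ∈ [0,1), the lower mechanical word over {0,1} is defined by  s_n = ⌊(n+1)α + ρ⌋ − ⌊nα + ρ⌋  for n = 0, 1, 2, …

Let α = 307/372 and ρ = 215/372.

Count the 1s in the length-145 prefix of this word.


120

#1s = Σ_{n=0}^{144} s_n = Σ_{n=0}^{144} (⌊(n+1)α+ρ⌋ − ⌊nα+ρ⌋)
the sum telescopes: every ⌊nα+ρ⌋ with 0 < n < 145 appears once with + and once with −, leaving ⌊145α+ρ⌋ − ⌊0·α+ρ⌋
145α + ρ = (145·307 + 215) / 372 = 44730/372
ρ = 215/372
⌊44730/372⌋ = 120,  ⌊215/372⌋ = 0
#1s = 120 − 0 = 120


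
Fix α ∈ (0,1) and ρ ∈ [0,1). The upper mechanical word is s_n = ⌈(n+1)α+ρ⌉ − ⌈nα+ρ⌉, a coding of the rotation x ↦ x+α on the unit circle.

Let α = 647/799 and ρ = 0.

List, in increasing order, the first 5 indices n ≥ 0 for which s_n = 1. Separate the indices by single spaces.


0 1 2 3 4

n=0: ⌈647/799⌉−⌈0/799⌉ = 1−0 = 1  ← one
n=1: ⌈1294/799⌉−⌈647/799⌉ = 2−1 = 1  ← one
n=2: ⌈1941/799⌉−⌈1294/799⌉ = 3−2 = 1  ← one
n=3: ⌈2588/799⌉−⌈1941/799⌉ = 4−3 = 1  ← one
n=4: ⌈3235/799⌉−⌈2588/799⌉ = 5−4 = 1  ← one
positions of the first 5 ones: 0 1 2 3 4


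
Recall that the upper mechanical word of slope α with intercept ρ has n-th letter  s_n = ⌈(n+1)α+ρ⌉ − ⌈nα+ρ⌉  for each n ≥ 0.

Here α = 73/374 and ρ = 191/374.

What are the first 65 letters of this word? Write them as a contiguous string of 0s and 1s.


n=0: ⌈(1·73+191)/374⌉ − ⌈(0·73+191)/374⌉ = ⌈264/374⌉ − ⌈191/374⌉ = 1 − 1 = 0
n=1: ⌈(2·73+191)/374⌉ − ⌈(1·73+191)/374⌉ = ⌈337/374⌉ − ⌈264/374⌉ = 1 − 1 = 0
n=2: ⌈(3·73+191)/374⌉ − ⌈(2·73+191)/374⌉ = ⌈410/374⌉ − ⌈337/374⌉ = 2 − 1 = 1
n=3: ⌈(4·73+191)/374⌉ − ⌈(3·73+191)/374⌉ = ⌈483/374⌉ − ⌈410/374⌉ = 2 − 2 = 0
n=4: ⌈(5·73+191)/374⌉ − ⌈(4·73+191)/374⌉ = ⌈556/374⌉ − ⌈483/374⌉ = 2 − 2 = 0
n=5: ⌈(6·73+191)/374⌉ − ⌈(5·73+191)/374⌉ = ⌈629/374⌉ − ⌈556/374⌉ = 2 − 2 = 0
n=6: ⌈(7·73+191)/374⌉ − ⌈(6·73+191)/374⌉ = ⌈702/374⌉ − ⌈629/374⌉ = 2 − 2 = 0
n=7: ⌈(8·73+191)/374⌉ − ⌈(7·73+191)/374⌉ = ⌈775/374⌉ − ⌈702/374⌉ = 3 − 2 = 1
n=8: ⌈(9·73+191)/374⌉ − ⌈(8·73+191)/374⌉ = ⌈848/374⌉ − ⌈775/374⌉ = 3 − 3 = 0
n=9: ⌈(10·73+191)/374⌉ − ⌈(9·73+191)/374⌉ = ⌈921/374⌉ − ⌈848/374⌉ = 3 − 3 = 0
n=10: ⌈(11·73+191)/374⌉ − ⌈(10·73+191)/374⌉ = ⌈994/374⌉ − ⌈921/374⌉ = 3 − 3 = 0
n=11: ⌈(12·73+191)/374⌉ − ⌈(11·73+191)/374⌉ = ⌈1067/374⌉ − ⌈994/374⌉ = 3 − 3 = 0
n=12: ⌈(13·73+191)/374⌉ − ⌈(12·73+191)/374⌉ = ⌈1140/374⌉ − ⌈1067/374⌉ = 4 − 3 = 1
n=13: ⌈(14·73+191)/374⌉ − ⌈(13·73+191)/374⌉ = ⌈1213/374⌉ − ⌈1140/374⌉ = 4 − 4 = 0
n=14: ⌈(15·73+191)/374⌉ − ⌈(14·73+191)/374⌉ = ⌈1286/374⌉ − ⌈1213/374⌉ = 4 − 4 = 0
n=15: ⌈(16·73+191)/374⌉ − ⌈(15·73+191)/374⌉ = ⌈1359/374⌉ − ⌈1286/374⌉ = 4 − 4 = 0
n=16: ⌈(17·73+191)/374⌉ − ⌈(16·73+191)/374⌉ = ⌈1432/374⌉ − ⌈1359/374⌉ = 4 − 4 = 0
n=17: ⌈(18·73+191)/374⌉ − ⌈(17·73+191)/374⌉ = ⌈1505/374⌉ − ⌈1432/374⌉ = 5 − 4 = 1
n=18: ⌈(19·73+191)/374⌉ − ⌈(18·73+191)/374⌉ = ⌈1578/374⌉ − ⌈1505/374⌉ = 5 − 5 = 0
n=19: ⌈(20·73+191)/374⌉ − ⌈(19·73+191)/374⌉ = ⌈1651/374⌉ − ⌈1578/374⌉ = 5 − 5 = 0
n=20: ⌈(21·73+191)/374⌉ − ⌈(20·73+191)/374⌉ = ⌈1724/374⌉ − ⌈1651/374⌉ = 5 − 5 = 0
n=21: ⌈(22·73+191)/374⌉ − ⌈(21·73+191)/374⌉ = ⌈1797/374⌉ − ⌈1724/374⌉ = 5 − 5 = 0
n=22: ⌈(23·73+191)/374⌉ − ⌈(22·73+191)/374⌉ = ⌈1870/374⌉ − ⌈1797/374⌉ = 5 − 5 = 0
n=23: ⌈(24·73+191)/374⌉ − ⌈(23·73+191)/374⌉ = ⌈1943/374⌉ − ⌈1870/374⌉ = 6 − 5 = 1
n=24: ⌈(25·73+191)/374⌉ − ⌈(24·73+191)/374⌉ = ⌈2016/374⌉ − ⌈1943/374⌉ = 6 − 6 = 0
n=25: ⌈(26·73+191)/374⌉ − ⌈(25·73+191)/374⌉ = ⌈2089/374⌉ − ⌈2016/374⌉ = 6 − 6 = 0
n=26: ⌈(27·73+191)/374⌉ − ⌈(26·73+191)/374⌉ = ⌈2162/374⌉ − ⌈2089/374⌉ = 6 − 6 = 0
n=27: ⌈(28·73+191)/374⌉ − ⌈(27·73+191)/374⌉ = ⌈2235/374⌉ − ⌈2162/374⌉ = 6 − 6 = 0
n=28: ⌈(29·73+191)/374⌉ − ⌈(28·73+191)/374⌉ = ⌈2308/374⌉ − ⌈2235/374⌉ = 7 − 6 = 1
n=29: ⌈(30·73+191)/374⌉ − ⌈(29·73+191)/374⌉ = ⌈2381/374⌉ − ⌈2308/374⌉ = 7 − 7 = 0
n=30: ⌈(31·73+191)/374⌉ − ⌈(30·73+191)/374⌉ = ⌈2454/374⌉ − ⌈2381/374⌉ = 7 − 7 = 0
n=31: ⌈(32·73+191)/374⌉ − ⌈(31·73+191)/374⌉ = ⌈2527/374⌉ − ⌈2454/374⌉ = 7 − 7 = 0
n=32: ⌈(33·73+191)/374⌉ − ⌈(32·73+191)/374⌉ = ⌈2600/374⌉ − ⌈2527/374⌉ = 7 − 7 = 0
n=33: ⌈(34·73+191)/374⌉ − ⌈(33·73+191)/374⌉ = ⌈2673/374⌉ − ⌈2600/374⌉ = 8 − 7 = 1
n=34: ⌈(35·73+191)/374⌉ − ⌈(34·73+191)/374⌉ = ⌈2746/374⌉ − ⌈2673/374⌉ = 8 − 8 = 0
n=35: ⌈(36·73+191)/374⌉ − ⌈(35·73+191)/374⌉ = ⌈2819/374⌉ − ⌈2746/374⌉ = 8 − 8 = 0
n=36: ⌈(37·73+191)/374⌉ − ⌈(36·73+191)/374⌉ = ⌈2892/374⌉ − ⌈2819/374⌉ = 8 − 8 = 0
n=37: ⌈(38·73+191)/374⌉ − ⌈(37·73+191)/374⌉ = ⌈2965/374⌉ − ⌈2892/374⌉ = 8 − 8 = 0
n=38: ⌈(39·73+191)/374⌉ − ⌈(38·73+191)/374⌉ = ⌈3038/374⌉ − ⌈2965/374⌉ = 9 − 8 = 1
n=39: ⌈(40·73+191)/374⌉ − ⌈(39·73+191)/374⌉ = ⌈3111/374⌉ − ⌈3038/374⌉ = 9 − 9 = 0
n=40: ⌈(41·73+191)/374⌉ − ⌈(40·73+191)/374⌉ = ⌈3184/374⌉ − ⌈3111/374⌉ = 9 − 9 = 0
n=41: ⌈(42·73+191)/374⌉ − ⌈(41·73+191)/374⌉ = ⌈3257/374⌉ − ⌈3184/374⌉ = 9 − 9 = 0
n=42: ⌈(43·73+191)/374⌉ − ⌈(42·73+191)/374⌉ = ⌈3330/374⌉ − ⌈3257/374⌉ = 9 − 9 = 0
n=43: ⌈(44·73+191)/374⌉ − ⌈(43·73+191)/374⌉ = ⌈3403/374⌉ − ⌈3330/374⌉ = 10 − 9 = 1
n=44: ⌈(45·73+191)/374⌉ − ⌈(44·73+191)/374⌉ = ⌈3476/374⌉ − ⌈3403/374⌉ = 10 − 10 = 0
n=45: ⌈(46·73+191)/374⌉ − ⌈(45·73+191)/374⌉ = ⌈3549/374⌉ − ⌈3476/374⌉ = 10 − 10 = 0
n=46: ⌈(47·73+191)/374⌉ − ⌈(46·73+191)/374⌉ = ⌈3622/374⌉ − ⌈3549/374⌉ = 10 − 10 = 0
n=47: ⌈(48·73+191)/374⌉ − ⌈(47·73+191)/374⌉ = ⌈3695/374⌉ − ⌈3622/374⌉ = 10 − 10 = 0
n=48: ⌈(49·73+191)/374⌉ − ⌈(48·73+191)/374⌉ = ⌈3768/374⌉ − ⌈3695/374⌉ = 11 − 10 = 1
n=49: ⌈(50·73+191)/374⌉ − ⌈(49·73+191)/374⌉ = ⌈3841/374⌉ − ⌈3768/374⌉ = 11 − 11 = 0
n=50: ⌈(51·73+191)/374⌉ − ⌈(50·73+191)/374⌉ = ⌈3914/374⌉ − ⌈3841/374⌉ = 11 − 11 = 0
n=51: ⌈(52·73+191)/374⌉ − ⌈(51·73+191)/374⌉ = ⌈3987/374⌉ − ⌈3914/374⌉ = 11 − 11 = 0
n=52: ⌈(53·73+191)/374⌉ − ⌈(52·73+191)/374⌉ = ⌈4060/374⌉ − ⌈3987/374⌉ = 11 − 11 = 0
n=53: ⌈(54·73+191)/374⌉ − ⌈(53·73+191)/374⌉ = ⌈4133/374⌉ − ⌈4060/374⌉ = 12 − 11 = 1
n=54: ⌈(55·73+191)/374⌉ − ⌈(54·73+191)/374⌉ = ⌈4206/374⌉ − ⌈4133/374⌉ = 12 − 12 = 0
n=55: ⌈(56·73+191)/374⌉ − ⌈(55·73+191)/374⌉ = ⌈4279/374⌉ − ⌈4206/374⌉ = 12 − 12 = 0
n=56: ⌈(57·73+191)/374⌉ − ⌈(56·73+191)/374⌉ = ⌈4352/374⌉ − ⌈4279/374⌉ = 12 − 12 = 0
n=57: ⌈(58·73+191)/374⌉ − ⌈(57·73+191)/374⌉ = ⌈4425/374⌉ − ⌈4352/374⌉ = 12 − 12 = 0
n=58: ⌈(59·73+191)/374⌉ − ⌈(58·73+191)/374⌉ = ⌈4498/374⌉ − ⌈4425/374⌉ = 13 − 12 = 1
n=59: ⌈(60·73+191)/374⌉ − ⌈(59·73+191)/374⌉ = ⌈4571/374⌉ − ⌈4498/374⌉ = 13 − 13 = 0
n=60: ⌈(61·73+191)/374⌉ − ⌈(60·73+191)/374⌉ = ⌈4644/374⌉ − ⌈4571/374⌉ = 13 − 13 = 0
n=61: ⌈(62·73+191)/374⌉ − ⌈(61·73+191)/374⌉ = ⌈4717/374⌉ − ⌈4644/374⌉ = 13 − 13 = 0
n=62: ⌈(63·73+191)/374⌉ − ⌈(62·73+191)/374⌉ = ⌈4790/374⌉ − ⌈4717/374⌉ = 13 − 13 = 0
n=63: ⌈(64·73+191)/374⌉ − ⌈(63·73+191)/374⌉ = ⌈4863/374⌉ − ⌈4790/374⌉ = 14 − 13 = 1
n=64: ⌈(65·73+191)/374⌉ − ⌈(64·73+191)/374⌉ = ⌈4936/374⌉ − ⌈4863/374⌉ = 14 − 14 = 0

00100001000010000100000100001000010000100001000010000100001000010


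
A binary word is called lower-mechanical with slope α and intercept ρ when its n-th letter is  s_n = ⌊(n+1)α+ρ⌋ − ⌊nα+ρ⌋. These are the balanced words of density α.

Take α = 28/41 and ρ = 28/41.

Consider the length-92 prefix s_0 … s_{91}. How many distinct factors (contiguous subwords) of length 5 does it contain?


6

t_n = ⌊(n·28+28)/41⌋ for n = 0 … 92:
  n=0…9: ⌊28/41⌋=0 ⌊56/41⌋=1 ⌊84/41⌋=2 ⌊112/41⌋=2 ⌊140/41⌋=3 ⌊168/41⌋=4 ⌊196/41⌋=4 ⌊224/41⌋=5 ⌊252/41⌋=6 ⌊280/41⌋=6
  n=10…19: ⌊308/41⌋=7 ⌊336/41⌋=8 ⌊364/41⌋=8 ⌊392/41⌋=9 ⌊420/41⌋=10 ⌊448/41⌋=10 ⌊476/41⌋=11 ⌊504/41⌋=12 ⌊532/41⌋=12 ⌊560/41⌋=13
  n=20…29: ⌊588/41⌋=14 ⌊616/41⌋=15 ⌊644/41⌋=15 ⌊672/41⌋=16 ⌊700/41⌋=17 ⌊728/41⌋=17 ⌊756/41⌋=18 ⌊784/41⌋=19 ⌊812/41⌋=19 ⌊840/41⌋=20
  n=30…39: ⌊868/41⌋=21 ⌊896/41⌋=21 ⌊924/41⌋=22 ⌊952/41⌋=23 ⌊980/41⌋=23 ⌊1008/41⌋=24 ⌊1036/41⌋=25 ⌊1064/41⌋=25 ⌊1092/41⌋=26 ⌊1120/41⌋=27
  n=40…49: ⌊1148/41⌋=28 ⌊1176/41⌋=28 ⌊1204/41⌋=29 ⌊1232/41⌋=30 ⌊1260/41⌋=30 ⌊1288/41⌋=31 ⌊1316/41⌋=32 ⌊1344/41⌋=32 ⌊1372/41⌋=33 ⌊1400/41⌋=34
  n=50…59: ⌊1428/41⌋=34 ⌊1456/41⌋=35 ⌊1484/41⌋=36 ⌊1512/41⌋=36 ⌊1540/41⌋=37 ⌊1568/41⌋=38 ⌊1596/41⌋=38 ⌊1624/41⌋=39 ⌊1652/41⌋=40 ⌊1680/41⌋=40
  n=60…69: ⌊1708/41⌋=41 ⌊1736/41⌋=42 ⌊1764/41⌋=43 ⌊1792/41⌋=43 ⌊1820/41⌋=44 ⌊1848/41⌋=45 ⌊1876/41⌋=45 ⌊1904/41⌋=46 ⌊1932/41⌋=47 ⌊1960/41⌋=47
  n=70…79: ⌊1988/41⌋=48 ⌊2016/41⌋=49 ⌊2044/41⌋=49 ⌊2072/41⌋=50 ⌊2100/41⌋=51 ⌊2128/41⌋=51 ⌊2156/41⌋=52 ⌊2184/41⌋=53 ⌊2212/41⌋=53 ⌊2240/41⌋=54
  n=80…89: ⌊2268/41⌋=55 ⌊2296/41⌋=56 ⌊2324/41⌋=56 ⌊2352/41⌋=57 ⌊2380/41⌋=58 ⌊2408/41⌋=58 ⌊2436/41⌋=59 ⌊2464/41⌋=60 ⌊2492/41⌋=60 ⌊2520/41⌋=61
  n=90…92: ⌊2548/41⌋=62 ⌊2576/41⌋=62 ⌊2604/41⌋=63
s_n = t_(n+1) − t_n for n = 0 … 91 gives
prefix = 11011011011011011011101101101101101101110110110110110110110111011011011011011011101101101101
slide a length-5 window over [0..4] … [87..91] (88 windows); first occurrence of each distinct factor:
  [  0..  4] 11011
  [  1..  5] 10110
  [  2..  6] 01101
  [ 16.. 20] 10111
  [ 17.. 21] 01110
  [ 18.. 22] 11101
  (the other 82 windows repeat one of these)
distinct factors: {01101, 01110, 10110, 10111, 11011, 11101}
count = 6  (Sturmian bound for length 5 is 6)


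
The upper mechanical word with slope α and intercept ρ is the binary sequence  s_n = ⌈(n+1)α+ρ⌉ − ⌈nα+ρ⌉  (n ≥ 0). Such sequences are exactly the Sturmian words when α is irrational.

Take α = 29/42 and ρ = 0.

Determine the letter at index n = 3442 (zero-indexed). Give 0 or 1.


1

(n+1)α + ρ = (3443·29) / 42 = 99847/42
nα + ρ     = (3442·29) / 42 = 99818/42
⌈99847/42⌉ = 2378,  ⌈99818/42⌉ = 2377
s_{3442} = 2378 − 2377 = 1


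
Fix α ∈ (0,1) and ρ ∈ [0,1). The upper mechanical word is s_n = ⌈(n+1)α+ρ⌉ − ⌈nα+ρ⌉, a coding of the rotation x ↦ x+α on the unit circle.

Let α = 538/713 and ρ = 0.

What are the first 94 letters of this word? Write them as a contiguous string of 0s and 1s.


1111011101110111011101110111011101110111011101110111011110111011101110111011101110111011101110

n=0: ⌈(1·538)/713⌉ − ⌈(0·538)/713⌉ = ⌈538/713⌉ − ⌈0/713⌉ = 1 − 0 = 1
n=1: ⌈(2·538)/713⌉ − ⌈(1·538)/713⌉ = ⌈1076/713⌉ − ⌈538/713⌉ = 2 − 1 = 1
n=2: ⌈(3·538)/713⌉ − ⌈(2·538)/713⌉ = ⌈1614/713⌉ − ⌈1076/713⌉ = 3 − 2 = 1
n=3: ⌈(4·538)/713⌉ − ⌈(3·538)/713⌉ = ⌈2152/713⌉ − ⌈1614/713⌉ = 4 − 3 = 1
n=4: ⌈(5·538)/713⌉ − ⌈(4·538)/713⌉ = ⌈2690/713⌉ − ⌈2152/713⌉ = 4 − 4 = 0
n=5: ⌈(6·538)/713⌉ − ⌈(5·538)/713⌉ = ⌈3228/713⌉ − ⌈2690/713⌉ = 5 − 4 = 1
n=6: ⌈(7·538)/713⌉ − ⌈(6·538)/713⌉ = ⌈3766/713⌉ − ⌈3228/713⌉ = 6 − 5 = 1
n=7: ⌈(8·538)/713⌉ − ⌈(7·538)/713⌉ = ⌈4304/713⌉ − ⌈3766/713⌉ = 7 − 6 = 1
n=8: ⌈(9·538)/713⌉ − ⌈(8·538)/713⌉ = ⌈4842/713⌉ − ⌈4304/713⌉ = 7 − 7 = 0
n=9: ⌈(10·538)/713⌉ − ⌈(9·538)/713⌉ = ⌈5380/713⌉ − ⌈4842/713⌉ = 8 − 7 = 1
n=10: ⌈(11·538)/713⌉ − ⌈(10·538)/713⌉ = ⌈5918/713⌉ − ⌈5380/713⌉ = 9 − 8 = 1
n=11: ⌈(12·538)/713⌉ − ⌈(11·538)/713⌉ = ⌈6456/713⌉ − ⌈5918/713⌉ = 10 − 9 = 1
n=12: ⌈(13·538)/713⌉ − ⌈(12·538)/713⌉ = ⌈6994/713⌉ − ⌈6456/713⌉ = 10 − 10 = 0
n=13: ⌈(14·538)/713⌉ − ⌈(13·538)/713⌉ = ⌈7532/713⌉ − ⌈6994/713⌉ = 11 − 10 = 1
n=14: ⌈(15·538)/713⌉ − ⌈(14·538)/713⌉ = ⌈8070/713⌉ − ⌈7532/713⌉ = 12 − 11 = 1
n=15: ⌈(16·538)/713⌉ − ⌈(15·538)/713⌉ = ⌈8608/713⌉ − ⌈8070/713⌉ = 13 − 12 = 1
n=16: ⌈(17·538)/713⌉ − ⌈(16·538)/713⌉ = ⌈9146/713⌉ − ⌈8608/713⌉ = 13 − 13 = 0
n=17: ⌈(18·538)/713⌉ − ⌈(17·538)/713⌉ = ⌈9684/713⌉ − ⌈9146/713⌉ = 14 − 13 = 1
n=18: ⌈(19·538)/713⌉ − ⌈(18·538)/713⌉ = ⌈10222/713⌉ − ⌈9684/713⌉ = 15 − 14 = 1
n=19: ⌈(20·538)/713⌉ − ⌈(19·538)/713⌉ = ⌈10760/713⌉ − ⌈10222/713⌉ = 16 − 15 = 1
n=20: ⌈(21·538)/713⌉ − ⌈(20·538)/713⌉ = ⌈11298/713⌉ − ⌈10760/713⌉ = 16 − 16 = 0
n=21: ⌈(22·538)/713⌉ − ⌈(21·538)/713⌉ = ⌈11836/713⌉ − ⌈11298/713⌉ = 17 − 16 = 1
n=22: ⌈(23·538)/713⌉ − ⌈(22·538)/713⌉ = ⌈12374/713⌉ − ⌈11836/713⌉ = 18 − 17 = 1
n=23: ⌈(24·538)/713⌉ − ⌈(23·538)/713⌉ = ⌈12912/713⌉ − ⌈12374/713⌉ = 19 − 18 = 1
n=24: ⌈(25·538)/713⌉ − ⌈(24·538)/713⌉ = ⌈13450/713⌉ − ⌈12912/713⌉ = 19 − 19 = 0
n=25: ⌈(26·538)/713⌉ − ⌈(25·538)/713⌉ = ⌈13988/713⌉ − ⌈13450/713⌉ = 20 − 19 = 1
n=26: ⌈(27·538)/713⌉ − ⌈(26·538)/713⌉ = ⌈14526/713⌉ − ⌈13988/713⌉ = 21 − 20 = 1
n=27: ⌈(28·538)/713⌉ − ⌈(27·538)/713⌉ = ⌈15064/713⌉ − ⌈14526/713⌉ = 22 − 21 = 1
n=28: ⌈(29·538)/713⌉ − ⌈(28·538)/713⌉ = ⌈15602/713⌉ − ⌈15064/713⌉ = 22 − 22 = 0
n=29: ⌈(30·538)/713⌉ − ⌈(29·538)/713⌉ = ⌈16140/713⌉ − ⌈15602/713⌉ = 23 − 22 = 1
n=30: ⌈(31·538)/713⌉ − ⌈(30·538)/713⌉ = ⌈16678/713⌉ − ⌈16140/713⌉ = 24 − 23 = 1
n=31: ⌈(32·538)/713⌉ − ⌈(31·538)/713⌉ = ⌈17216/713⌉ − ⌈16678/713⌉ = 25 − 24 = 1
n=32: ⌈(33·538)/713⌉ − ⌈(32·538)/713⌉ = ⌈17754/713⌉ − ⌈17216/713⌉ = 25 − 25 = 0
n=33: ⌈(34·538)/713⌉ − ⌈(33·538)/713⌉ = ⌈18292/713⌉ − ⌈17754/713⌉ = 26 − 25 = 1
n=34: ⌈(35·538)/713⌉ − ⌈(34·538)/713⌉ = ⌈18830/713⌉ − ⌈18292/713⌉ = 27 − 26 = 1
n=35: ⌈(36·538)/713⌉ − ⌈(35·538)/713⌉ = ⌈19368/713⌉ − ⌈18830/713⌉ = 28 − 27 = 1
n=36: ⌈(37·538)/713⌉ − ⌈(36·538)/713⌉ = ⌈19906/713⌉ − ⌈19368/713⌉ = 28 − 28 = 0
n=37: ⌈(38·538)/713⌉ − ⌈(37·538)/713⌉ = ⌈20444/713⌉ − ⌈19906/713⌉ = 29 − 28 = 1
n=38: ⌈(39·538)/713⌉ − ⌈(38·538)/713⌉ = ⌈20982/713⌉ − ⌈20444/713⌉ = 30 − 29 = 1
n=39: ⌈(40·538)/713⌉ − ⌈(39·538)/713⌉ = ⌈21520/713⌉ − ⌈20982/713⌉ = 31 − 30 = 1
n=40: ⌈(41·538)/713⌉ − ⌈(40·538)/713⌉ = ⌈22058/713⌉ − ⌈21520/713⌉ = 31 − 31 = 0
n=41: ⌈(42·538)/713⌉ − ⌈(41·538)/713⌉ = ⌈22596/713⌉ − ⌈22058/713⌉ = 32 − 31 = 1
n=42: ⌈(43·538)/713⌉ − ⌈(42·538)/713⌉ = ⌈23134/713⌉ − ⌈22596/713⌉ = 33 − 32 = 1
n=43: ⌈(44·538)/713⌉ − ⌈(43·538)/713⌉ = ⌈23672/713⌉ − ⌈23134/713⌉ = 34 − 33 = 1
n=44: ⌈(45·538)/713⌉ − ⌈(44·538)/713⌉ = ⌈24210/713⌉ − ⌈23672/713⌉ = 34 − 34 = 0
n=45: ⌈(46·538)/713⌉ − ⌈(45·538)/713⌉ = ⌈24748/713⌉ − ⌈24210/713⌉ = 35 − 34 = 1
n=46: ⌈(47·538)/713⌉ − ⌈(46·538)/713⌉ = ⌈25286/713⌉ − ⌈24748/713⌉ = 36 − 35 = 1
n=47: ⌈(48·538)/713⌉ − ⌈(47·538)/713⌉ = ⌈25824/713⌉ − ⌈25286/713⌉ = 37 − 36 = 1
n=48: ⌈(49·538)/713⌉ − ⌈(48·538)/713⌉ = ⌈26362/713⌉ − ⌈25824/713⌉ = 37 − 37 = 0
n=49: ⌈(50·538)/713⌉ − ⌈(49·538)/713⌉ = ⌈26900/713⌉ − ⌈26362/713⌉ = 38 − 37 = 1
n=50: ⌈(51·538)/713⌉ − ⌈(50·538)/713⌉ = ⌈27438/713⌉ − ⌈26900/713⌉ = 39 − 38 = 1
n=51: ⌈(52·538)/713⌉ − ⌈(51·538)/713⌉ = ⌈27976/713⌉ − ⌈27438/713⌉ = 40 − 39 = 1
n=52: ⌈(53·538)/713⌉ − ⌈(52·538)/713⌉ = ⌈28514/713⌉ − ⌈27976/713⌉ = 40 − 40 = 0
n=53: ⌈(54·538)/713⌉ − ⌈(53·538)/713⌉ = ⌈29052/713⌉ − ⌈28514/713⌉ = 41 − 40 = 1
n=54: ⌈(55·538)/713⌉ − ⌈(54·538)/713⌉ = ⌈29590/713⌉ − ⌈29052/713⌉ = 42 − 41 = 1
n=55: ⌈(56·538)/713⌉ − ⌈(55·538)/713⌉ = ⌈30128/713⌉ − ⌈29590/713⌉ = 43 − 42 = 1
n=56: ⌈(57·538)/713⌉ − ⌈(56·538)/713⌉ = ⌈30666/713⌉ − ⌈30128/713⌉ = 44 − 43 = 1
n=57: ⌈(58·538)/713⌉ − ⌈(57·538)/713⌉ = ⌈31204/713⌉ − ⌈30666/713⌉ = 44 − 44 = 0
n=58: ⌈(59·538)/713⌉ − ⌈(58·538)/713⌉ = ⌈31742/713⌉ − ⌈31204/713⌉ = 45 − 44 = 1
n=59: ⌈(60·538)/713⌉ − ⌈(59·538)/713⌉ = ⌈32280/713⌉ − ⌈31742/713⌉ = 46 − 45 = 1
n=60: ⌈(61·538)/713⌉ − ⌈(60·538)/713⌉ = ⌈32818/713⌉ − ⌈32280/713⌉ = 47 − 46 = 1
n=61: ⌈(62·538)/713⌉ − ⌈(61·538)/713⌉ = ⌈33356/713⌉ − ⌈32818/713⌉ = 47 − 47 = 0
n=62: ⌈(63·538)/713⌉ − ⌈(62·538)/713⌉ = ⌈33894/713⌉ − ⌈33356/713⌉ = 48 − 47 = 1
n=63: ⌈(64·538)/713⌉ − ⌈(63·538)/713⌉ = ⌈34432/713⌉ − ⌈33894/713⌉ = 49 − 48 = 1
n=64: ⌈(65·538)/713⌉ − ⌈(64·538)/713⌉ = ⌈34970/713⌉ − ⌈34432/713⌉ = 50 − 49 = 1
n=65: ⌈(66·538)/713⌉ − ⌈(65·538)/713⌉ = ⌈35508/713⌉ − ⌈34970/713⌉ = 50 − 50 = 0
n=66: ⌈(67·538)/713⌉ − ⌈(66·538)/713⌉ = ⌈36046/713⌉ − ⌈35508/713⌉ = 51 − 50 = 1
n=67: ⌈(68·538)/713⌉ − ⌈(67·538)/713⌉ = ⌈36584/713⌉ − ⌈36046/713⌉ = 52 − 51 = 1
n=68: ⌈(69·538)/713⌉ − ⌈(68·538)/713⌉ = ⌈37122/713⌉ − ⌈36584/713⌉ = 53 − 52 = 1
n=69: ⌈(70·538)/713⌉ − ⌈(69·538)/713⌉ = ⌈37660/713⌉ − ⌈37122/713⌉ = 53 − 53 = 0
n=70: ⌈(71·538)/713⌉ − ⌈(70·538)/713⌉ = ⌈38198/713⌉ − ⌈37660/713⌉ = 54 − 53 = 1
n=71: ⌈(72·538)/713⌉ − ⌈(71·538)/713⌉ = ⌈38736/713⌉ − ⌈38198/713⌉ = 55 − 54 = 1
n=72: ⌈(73·538)/713⌉ − ⌈(72·538)/713⌉ = ⌈39274/713⌉ − ⌈38736/713⌉ = 56 − 55 = 1
n=73: ⌈(74·538)/713⌉ − ⌈(73·538)/713⌉ = ⌈39812/713⌉ − ⌈39274/713⌉ = 56 − 56 = 0
n=74: ⌈(75·538)/713⌉ − ⌈(74·538)/713⌉ = ⌈40350/713⌉ − ⌈39812/713⌉ = 57 − 56 = 1
n=75: ⌈(76·538)/713⌉ − ⌈(75·538)/713⌉ = ⌈40888/713⌉ − ⌈40350/713⌉ = 58 − 57 = 1
n=76: ⌈(77·538)/713⌉ − ⌈(76·538)/713⌉ = ⌈41426/713⌉ − ⌈40888/713⌉ = 59 − 58 = 1
n=77: ⌈(78·538)/713⌉ − ⌈(77·538)/713⌉ = ⌈41964/713⌉ − ⌈41426/713⌉ = 59 − 59 = 0
n=78: ⌈(79·538)/713⌉ − ⌈(78·538)/713⌉ = ⌈42502/713⌉ − ⌈41964/713⌉ = 60 − 59 = 1
n=79: ⌈(80·538)/713⌉ − ⌈(79·538)/713⌉ = ⌈43040/713⌉ − ⌈42502/713⌉ = 61 − 60 = 1
n=80: ⌈(81·538)/713⌉ − ⌈(80·538)/713⌉ = ⌈43578/713⌉ − ⌈43040/713⌉ = 62 − 61 = 1
n=81: ⌈(82·538)/713⌉ − ⌈(81·538)/713⌉ = ⌈44116/713⌉ − ⌈43578/713⌉ = 62 − 62 = 0
n=82: ⌈(83·538)/713⌉ − ⌈(82·538)/713⌉ = ⌈44654/713⌉ − ⌈44116/713⌉ = 63 − 62 = 1
n=83: ⌈(84·538)/713⌉ − ⌈(83·538)/713⌉ = ⌈45192/713⌉ − ⌈44654/713⌉ = 64 − 63 = 1
n=84: ⌈(85·538)/713⌉ − ⌈(84·538)/713⌉ = ⌈45730/713⌉ − ⌈45192/713⌉ = 65 − 64 = 1
n=85: ⌈(86·538)/713⌉ − ⌈(85·538)/713⌉ = ⌈46268/713⌉ − ⌈45730/713⌉ = 65 − 65 = 0
n=86: ⌈(87·538)/713⌉ − ⌈(86·538)/713⌉ = ⌈46806/713⌉ − ⌈46268/713⌉ = 66 − 65 = 1
n=87: ⌈(88·538)/713⌉ − ⌈(87·538)/713⌉ = ⌈47344/713⌉ − ⌈46806/713⌉ = 67 − 66 = 1
n=88: ⌈(89·538)/713⌉ − ⌈(88·538)/713⌉ = ⌈47882/713⌉ − ⌈47344/713⌉ = 68 − 67 = 1
n=89: ⌈(90·538)/713⌉ − ⌈(89·538)/713⌉ = ⌈48420/713⌉ − ⌈47882/713⌉ = 68 − 68 = 0
n=90: ⌈(91·538)/713⌉ − ⌈(90·538)/713⌉ = ⌈48958/713⌉ − ⌈48420/713⌉ = 69 − 68 = 1
n=91: ⌈(92·538)/713⌉ − ⌈(91·538)/713⌉ = ⌈49496/713⌉ − ⌈48958/713⌉ = 70 − 69 = 1
n=92: ⌈(93·538)/713⌉ − ⌈(92·538)/713⌉ = ⌈50034/713⌉ − ⌈49496/713⌉ = 71 − 70 = 1
n=93: ⌈(94·538)/713⌉ − ⌈(93·538)/713⌉ = ⌈50572/713⌉ − ⌈50034/713⌉ = 71 − 71 = 0


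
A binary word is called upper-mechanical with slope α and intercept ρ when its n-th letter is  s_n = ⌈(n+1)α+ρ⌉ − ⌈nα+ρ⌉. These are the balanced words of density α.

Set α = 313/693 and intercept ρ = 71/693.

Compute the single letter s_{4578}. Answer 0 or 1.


1

(n+1)α + ρ = (4579·313 + 71) / 693 = 1433298/693
nα + ρ     = (4578·313 + 71) / 693 = 1432985/693
⌈1433298/693⌉ = 2069,  ⌈1432985/693⌉ = 2068
s_{4578} = 2069 − 2068 = 1


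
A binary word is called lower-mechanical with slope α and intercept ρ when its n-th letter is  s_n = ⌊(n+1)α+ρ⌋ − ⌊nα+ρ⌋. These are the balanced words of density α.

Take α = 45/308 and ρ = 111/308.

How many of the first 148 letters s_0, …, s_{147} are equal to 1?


21

#1s = Σ_{n=0}^{147} s_n = Σ_{n=0}^{147} (⌊(n+1)α+ρ⌋ − ⌊nα+ρ⌋)
the sum telescopes: every ⌊nα+ρ⌋ with 0 < n < 148 appears once with + and once with −, leaving ⌊148α+ρ⌋ − ⌊0·α+ρ⌋
148α + ρ = (148·45 + 111) / 308 = 6771/308
ρ = 111/308
⌊6771/308⌋ = 21,  ⌊111/308⌋ = 0
#1s = 21 − 0 = 21


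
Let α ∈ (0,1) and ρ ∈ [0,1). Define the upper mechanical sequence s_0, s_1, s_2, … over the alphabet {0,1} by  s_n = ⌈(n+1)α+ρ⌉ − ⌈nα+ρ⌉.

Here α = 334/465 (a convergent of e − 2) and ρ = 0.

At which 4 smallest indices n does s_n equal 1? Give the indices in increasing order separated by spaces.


0 1 2 4

n=0: ⌈334/465⌉−⌈0/465⌉ = 1−0 = 1  ← one
n=1: ⌈668/465⌉−⌈334/465⌉ = 2−1 = 1  ← one
n=2: ⌈1002/465⌉−⌈668/465⌉ = 3−2 = 1  ← one
n=3: ⌈1336/465⌉−⌈1002/465⌉ = 3−3 = 0
n=4: ⌈1670/465⌉−⌈1336/465⌉ = 4−3 = 1  ← one
positions of the first 4 ones: 0 1 2 4


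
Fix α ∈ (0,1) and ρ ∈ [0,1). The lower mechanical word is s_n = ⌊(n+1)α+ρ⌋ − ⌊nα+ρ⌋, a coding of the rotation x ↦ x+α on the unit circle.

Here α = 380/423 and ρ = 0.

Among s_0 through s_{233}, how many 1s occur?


#1s = Σ_{n=0}^{233} s_n = Σ_{n=0}^{233} (⌊(n+1)α+ρ⌋ − ⌊nα+ρ⌋)
the sum telescopes: every ⌊nα+ρ⌋ with 0 < n < 234 appears once with + and once with −, leaving ⌊234α+ρ⌋ − ⌊0·α+ρ⌋
234α + ρ = (234·380) / 423 = 88920/423
ρ = 0/423
⌊88920/423⌋ = 210,  ⌊0/423⌋ = 0
#1s = 210 − 0 = 210

210


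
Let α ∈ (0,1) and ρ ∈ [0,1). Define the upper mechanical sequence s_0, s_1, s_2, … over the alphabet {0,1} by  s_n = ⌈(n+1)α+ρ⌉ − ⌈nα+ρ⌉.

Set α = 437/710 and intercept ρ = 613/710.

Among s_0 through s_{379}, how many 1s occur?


234

#1s = Σ_{n=0}^{379} s_n = Σ_{n=0}^{379} (⌈(n+1)α+ρ⌉ − ⌈nα+ρ⌉)
the sum telescopes: every ⌈nα+ρ⌉ with 0 < n < 380 appears once with + and once with −, leaving ⌈380α+ρ⌉ − ⌈0·α+ρ⌉
380α + ρ = (380·437 + 613) / 710 = 166673/710
ρ = 613/710
⌈166673/710⌉ = 235,  ⌈613/710⌉ = 1
#1s = 235 − 1 = 234


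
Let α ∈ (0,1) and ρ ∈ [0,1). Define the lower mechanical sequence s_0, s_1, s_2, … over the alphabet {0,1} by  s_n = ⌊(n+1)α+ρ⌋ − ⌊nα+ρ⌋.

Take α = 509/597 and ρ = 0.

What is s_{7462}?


(n+1)α + ρ = (7463·509) / 597 = 3798667/597
nα + ρ     = (7462·509) / 597 = 3798158/597
⌊3798667/597⌋ = 6362,  ⌊3798158/597⌋ = 6362
s_{7462} = 6362 − 6362 = 0

0


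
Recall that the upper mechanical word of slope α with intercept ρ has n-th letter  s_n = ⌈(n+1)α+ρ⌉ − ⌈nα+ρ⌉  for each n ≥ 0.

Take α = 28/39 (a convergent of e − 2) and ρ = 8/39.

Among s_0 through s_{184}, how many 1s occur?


#1s = Σ_{n=0}^{184} s_n = Σ_{n=0}^{184} (⌈(n+1)α+ρ⌉ − ⌈nα+ρ⌉)
the sum telescopes: every ⌈nα+ρ⌉ with 0 < n < 185 appears once with + and once with −, leaving ⌈185α+ρ⌉ − ⌈0·α+ρ⌉
185α + ρ = (185·28 + 8) / 39 = 5188/39
ρ = 8/39
⌈5188/39⌉ = 134,  ⌈8/39⌉ = 1
#1s = 134 − 1 = 133

133


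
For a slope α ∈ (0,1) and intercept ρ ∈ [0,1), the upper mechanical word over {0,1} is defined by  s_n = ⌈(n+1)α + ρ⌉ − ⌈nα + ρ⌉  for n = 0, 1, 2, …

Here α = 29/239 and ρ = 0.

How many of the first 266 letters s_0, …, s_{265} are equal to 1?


33

#1s = Σ_{n=0}^{265} s_n = Σ_{n=0}^{265} (⌈(n+1)α+ρ⌉ − ⌈nα+ρ⌉)
the sum telescopes: every ⌈nα+ρ⌉ with 0 < n < 266 appears once with + and once with −, leaving ⌈266α+ρ⌉ − ⌈0·α+ρ⌉
266α + ρ = (266·29) / 239 = 7714/239
ρ = 0/239
⌈7714/239⌉ = 33,  ⌈0/239⌉ = 0
#1s = 33 − 0 = 33


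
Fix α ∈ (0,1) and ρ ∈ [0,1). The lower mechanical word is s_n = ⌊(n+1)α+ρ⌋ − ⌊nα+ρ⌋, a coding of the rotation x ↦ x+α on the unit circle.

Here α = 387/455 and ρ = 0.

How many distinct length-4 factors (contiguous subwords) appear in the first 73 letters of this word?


t_n = ⌊(n·387)/455⌋ for n = 0 … 73:
  n=0…9: ⌊0/455⌋=0 ⌊387/455⌋=0 ⌊774/455⌋=1 ⌊1161/455⌋=2 ⌊1548/455⌋=3 ⌊1935/455⌋=4 ⌊2322/455⌋=5 ⌊2709/455⌋=5 ⌊3096/455⌋=6 ⌊3483/455⌋=7
  n=10…19: ⌊3870/455⌋=8 ⌊4257/455⌋=9 ⌊4644/455⌋=10 ⌊5031/455⌋=11 ⌊5418/455⌋=11 ⌊5805/455⌋=12 ⌊6192/455⌋=13 ⌊6579/455⌋=14 ⌊6966/455⌋=15 ⌊7353/455⌋=16
  n=20…29: ⌊7740/455⌋=17 ⌊8127/455⌋=17 ⌊8514/455⌋=18 ⌊8901/455⌋=19 ⌊9288/455⌋=20 ⌊9675/455⌋=21 ⌊10062/455⌋=22 ⌊10449/455⌋=22 ⌊10836/455⌋=23 ⌊11223/455⌋=24
  n=30…39: ⌊11610/455⌋=25 ⌊11997/455⌋=26 ⌊12384/455⌋=27 ⌊12771/455⌋=28 ⌊13158/455⌋=28 ⌊13545/455⌋=29 ⌊13932/455⌋=30 ⌊14319/455⌋=31 ⌊14706/455⌋=32 ⌊15093/455⌋=33
  n=40…49: ⌊15480/455⌋=34 ⌊15867/455⌋=34 ⌊16254/455⌋=35 ⌊16641/455⌋=36 ⌊17028/455⌋=37 ⌊17415/455⌋=38 ⌊17802/455⌋=39 ⌊18189/455⌋=39 ⌊18576/455⌋=40 ⌊18963/455⌋=41
  n=50…59: ⌊19350/455⌋=42 ⌊19737/455⌋=43 ⌊20124/455⌋=44 ⌊20511/455⌋=45 ⌊20898/455⌋=45 ⌊21285/455⌋=46 ⌊21672/455⌋=47 ⌊22059/455⌋=48 ⌊22446/455⌋=49 ⌊22833/455⌋=50
  n=60…69: ⌊23220/455⌋=51 ⌊23607/455⌋=51 ⌊23994/455⌋=52 ⌊24381/455⌋=53 ⌊24768/455⌋=54 ⌊25155/455⌋=55 ⌊25542/455⌋=56 ⌊25929/455⌋=56 ⌊26316/455⌋=57 ⌊26703/455⌋=58
  n=70…73: ⌊27090/455⌋=59 ⌊27477/455⌋=60 ⌊27864/455⌋=61 ⌊28251/455⌋=62
s_n = t_(n+1) − t_n for n = 0 … 72 gives
prefix = 0111110111111011111101111101111110111111011111011111101111110111110111111
slide a length-4 window over [0..3] … [69..72] (70 windows); first occurrence of each distinct factor:
  [  0..  3] 0111
  [  1..  4] 1111
  [  3..  6] 1110
  [  4..  7] 1101
  [  5..  8] 1011
  (the other 65 windows repeat one of these)
distinct factors: {0111, 1011, 1101, 1110, 1111}
count = 5  (Sturmian bound for length 4 is 5)

5


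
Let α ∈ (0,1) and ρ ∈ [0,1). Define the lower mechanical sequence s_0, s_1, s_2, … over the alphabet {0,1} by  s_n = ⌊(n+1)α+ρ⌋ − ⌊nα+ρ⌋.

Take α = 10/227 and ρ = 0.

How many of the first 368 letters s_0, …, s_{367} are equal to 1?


16

#1s = Σ_{n=0}^{367} s_n = Σ_{n=0}^{367} (⌊(n+1)α+ρ⌋ − ⌊nα+ρ⌋)
the sum telescopes: every ⌊nα+ρ⌋ with 0 < n < 368 appears once with + and once with −, leaving ⌊368α+ρ⌋ − ⌊0·α+ρ⌋
368α + ρ = (368·10) / 227 = 3680/227
ρ = 0/227
⌊3680/227⌋ = 16,  ⌊0/227⌋ = 0
#1s = 16 − 0 = 16


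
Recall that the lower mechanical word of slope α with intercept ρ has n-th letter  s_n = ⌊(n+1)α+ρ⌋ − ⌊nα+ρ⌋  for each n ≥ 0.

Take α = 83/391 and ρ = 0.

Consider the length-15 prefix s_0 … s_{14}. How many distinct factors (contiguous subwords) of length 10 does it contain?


5

t_n = ⌊(n·83)/391⌋ for n = 0 … 15:
  n=0…9: ⌊0/391⌋=0 ⌊83/391⌋=0 ⌊166/391⌋=0 ⌊249/391⌋=0 ⌊332/391⌋=0 ⌊415/391⌋=1 ⌊498/391⌋=1 ⌊581/391⌋=1 ⌊664/391⌋=1 ⌊747/391⌋=1
  n=10…15: ⌊830/391⌋=2 ⌊913/391⌋=2 ⌊996/391⌋=2 ⌊1079/391⌋=2 ⌊1162/391⌋=2 ⌊1245/391⌋=3
s_n = t_(n+1) − t_n for n = 0 … 14 gives
prefix = 000010000100001
slide a length-10 window over [0..9] … [5..14] (6 windows); first occurrence of each distinct factor:
  [  0..  9] 0000100001
  [  1.. 10] 0001000010
  [  2.. 11] 0010000100
  [  3.. 12] 0100001000
  [  4.. 13] 1000010000
  (the other 1 window repeats one of these)
distinct factors: {0000100001, 0001000010, 0010000100, 0100001000, 1000010000}
count = 5  (Sturmian bound for length 10 is 11)


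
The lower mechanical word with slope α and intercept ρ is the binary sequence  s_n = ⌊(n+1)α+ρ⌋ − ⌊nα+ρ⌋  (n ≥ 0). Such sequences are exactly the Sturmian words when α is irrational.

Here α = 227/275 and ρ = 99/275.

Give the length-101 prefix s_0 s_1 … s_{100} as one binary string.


n=0: ⌊(1·227+99)/275⌋ − ⌊(0·227+99)/275⌋ = ⌊326/275⌋ − ⌊99/275⌋ = 1 − 0 = 1
n=1: ⌊(2·227+99)/275⌋ − ⌊(1·227+99)/275⌋ = ⌊553/275⌋ − ⌊326/275⌋ = 2 − 1 = 1
n=2: ⌊(3·227+99)/275⌋ − ⌊(2·227+99)/275⌋ = ⌊780/275⌋ − ⌊553/275⌋ = 2 − 2 = 0
n=3: ⌊(4·227+99)/275⌋ − ⌊(3·227+99)/275⌋ = ⌊1007/275⌋ − ⌊780/275⌋ = 3 − 2 = 1
n=4: ⌊(5·227+99)/275⌋ − ⌊(4·227+99)/275⌋ = ⌊1234/275⌋ − ⌊1007/275⌋ = 4 − 3 = 1
n=5: ⌊(6·227+99)/275⌋ − ⌊(5·227+99)/275⌋ = ⌊1461/275⌋ − ⌊1234/275⌋ = 5 − 4 = 1
n=6: ⌊(7·227+99)/275⌋ − ⌊(6·227+99)/275⌋ = ⌊1688/275⌋ − ⌊1461/275⌋ = 6 − 5 = 1
n=7: ⌊(8·227+99)/275⌋ − ⌊(7·227+99)/275⌋ = ⌊1915/275⌋ − ⌊1688/275⌋ = 6 − 6 = 0
n=8: ⌊(9·227+99)/275⌋ − ⌊(8·227+99)/275⌋ = ⌊2142/275⌋ − ⌊1915/275⌋ = 7 − 6 = 1
n=9: ⌊(10·227+99)/275⌋ − ⌊(9·227+99)/275⌋ = ⌊2369/275⌋ − ⌊2142/275⌋ = 8 − 7 = 1
n=10: ⌊(11·227+99)/275⌋ − ⌊(10·227+99)/275⌋ = ⌊2596/275⌋ − ⌊2369/275⌋ = 9 − 8 = 1
n=11: ⌊(12·227+99)/275⌋ − ⌊(11·227+99)/275⌋ = ⌊2823/275⌋ − ⌊2596/275⌋ = 10 − 9 = 1
n=12: ⌊(13·227+99)/275⌋ − ⌊(12·227+99)/275⌋ = ⌊3050/275⌋ − ⌊2823/275⌋ = 11 − 10 = 1
n=13: ⌊(14·227+99)/275⌋ − ⌊(13·227+99)/275⌋ = ⌊3277/275⌋ − ⌊3050/275⌋ = 11 − 11 = 0
n=14: ⌊(15·227+99)/275⌋ − ⌊(14·227+99)/275⌋ = ⌊3504/275⌋ − ⌊3277/275⌋ = 12 − 11 = 1
n=15: ⌊(16·227+99)/275⌋ − ⌊(15·227+99)/275⌋ = ⌊3731/275⌋ − ⌊3504/275⌋ = 13 − 12 = 1
n=16: ⌊(17·227+99)/275⌋ − ⌊(16·227+99)/275⌋ = ⌊3958/275⌋ − ⌊3731/275⌋ = 14 − 13 = 1
n=17: ⌊(18·227+99)/275⌋ − ⌊(17·227+99)/275⌋ = ⌊4185/275⌋ − ⌊3958/275⌋ = 15 − 14 = 1
n=18: ⌊(19·227+99)/275⌋ − ⌊(18·227+99)/275⌋ = ⌊4412/275⌋ − ⌊4185/275⌋ = 16 − 15 = 1
n=19: ⌊(20·227+99)/275⌋ − ⌊(19·227+99)/275⌋ = ⌊4639/275⌋ − ⌊4412/275⌋ = 16 − 16 = 0
n=20: ⌊(21·227+99)/275⌋ − ⌊(20·227+99)/275⌋ = ⌊4866/275⌋ − ⌊4639/275⌋ = 17 − 16 = 1
n=21: ⌊(22·227+99)/275⌋ − ⌊(21·227+99)/275⌋ = ⌊5093/275⌋ − ⌊4866/275⌋ = 18 − 17 = 1
n=22: ⌊(23·227+99)/275⌋ − ⌊(22·227+99)/275⌋ = ⌊5320/275⌋ − ⌊5093/275⌋ = 19 − 18 = 1
n=23: ⌊(24·227+99)/275⌋ − ⌊(23·227+99)/275⌋ = ⌊5547/275⌋ − ⌊5320/275⌋ = 20 − 19 = 1
n=24: ⌊(25·227+99)/275⌋ − ⌊(24·227+99)/275⌋ = ⌊5774/275⌋ − ⌊5547/275⌋ = 20 − 20 = 0
n=25: ⌊(26·227+99)/275⌋ − ⌊(25·227+99)/275⌋ = ⌊6001/275⌋ − ⌊5774/275⌋ = 21 − 20 = 1
n=26: ⌊(27·227+99)/275⌋ − ⌊(26·227+99)/275⌋ = ⌊6228/275⌋ − ⌊6001/275⌋ = 22 − 21 = 1
n=27: ⌊(28·227+99)/275⌋ − ⌊(27·227+99)/275⌋ = ⌊6455/275⌋ − ⌊6228/275⌋ = 23 − 22 = 1
n=28: ⌊(29·227+99)/275⌋ − ⌊(28·227+99)/275⌋ = ⌊6682/275⌋ − ⌊6455/275⌋ = 24 − 23 = 1
n=29: ⌊(30·227+99)/275⌋ − ⌊(29·227+99)/275⌋ = ⌊6909/275⌋ − ⌊6682/275⌋ = 25 − 24 = 1
n=30: ⌊(31·227+99)/275⌋ − ⌊(30·227+99)/275⌋ = ⌊7136/275⌋ − ⌊6909/275⌋ = 25 − 25 = 0
n=31: ⌊(32·227+99)/275⌋ − ⌊(31·227+99)/275⌋ = ⌊7363/275⌋ − ⌊7136/275⌋ = 26 − 25 = 1
n=32: ⌊(33·227+99)/275⌋ − ⌊(32·227+99)/275⌋ = ⌊7590/275⌋ − ⌊7363/275⌋ = 27 − 26 = 1
n=33: ⌊(34·227+99)/275⌋ − ⌊(33·227+99)/275⌋ = ⌊7817/275⌋ − ⌊7590/275⌋ = 28 − 27 = 1
n=34: ⌊(35·227+99)/275⌋ − ⌊(34·227+99)/275⌋ = ⌊8044/275⌋ − ⌊7817/275⌋ = 29 − 28 = 1
n=35: ⌊(36·227+99)/275⌋ − ⌊(35·227+99)/275⌋ = ⌊8271/275⌋ − ⌊8044/275⌋ = 30 − 29 = 1
n=36: ⌊(37·227+99)/275⌋ − ⌊(36·227+99)/275⌋ = ⌊8498/275⌋ − ⌊8271/275⌋ = 30 − 30 = 0
n=37: ⌊(38·227+99)/275⌋ − ⌊(37·227+99)/275⌋ = ⌊8725/275⌋ − ⌊8498/275⌋ = 31 − 30 = 1
n=38: ⌊(39·227+99)/275⌋ − ⌊(38·227+99)/275⌋ = ⌊8952/275⌋ − ⌊8725/275⌋ = 32 − 31 = 1
n=39: ⌊(40·227+99)/275⌋ − ⌊(39·227+99)/275⌋ = ⌊9179/275⌋ − ⌊8952/275⌋ = 33 − 32 = 1
n=40: ⌊(41·227+99)/275⌋ − ⌊(40·227+99)/275⌋ = ⌊9406/275⌋ − ⌊9179/275⌋ = 34 − 33 = 1
n=41: ⌊(42·227+99)/275⌋ − ⌊(41·227+99)/275⌋ = ⌊9633/275⌋ − ⌊9406/275⌋ = 35 − 34 = 1
n=42: ⌊(43·227+99)/275⌋ − ⌊(42·227+99)/275⌋ = ⌊9860/275⌋ − ⌊9633/275⌋ = 35 − 35 = 0
n=43: ⌊(44·227+99)/275⌋ − ⌊(43·227+99)/275⌋ = ⌊10087/275⌋ − ⌊9860/275⌋ = 36 − 35 = 1
n=44: ⌊(45·227+99)/275⌋ − ⌊(44·227+99)/275⌋ = ⌊10314/275⌋ − ⌊10087/275⌋ = 37 − 36 = 1
n=45: ⌊(46·227+99)/275⌋ − ⌊(45·227+99)/275⌋ = ⌊10541/275⌋ − ⌊10314/275⌋ = 38 − 37 = 1
n=46: ⌊(47·227+99)/275⌋ − ⌊(46·227+99)/275⌋ = ⌊10768/275⌋ − ⌊10541/275⌋ = 39 − 38 = 1
n=47: ⌊(48·227+99)/275⌋ − ⌊(47·227+99)/275⌋ = ⌊10995/275⌋ − ⌊10768/275⌋ = 39 − 39 = 0
n=48: ⌊(49·227+99)/275⌋ − ⌊(48·227+99)/275⌋ = ⌊11222/275⌋ − ⌊10995/275⌋ = 40 − 39 = 1
n=49: ⌊(50·227+99)/275⌋ − ⌊(49·227+99)/275⌋ = ⌊11449/275⌋ − ⌊11222/275⌋ = 41 − 40 = 1
n=50: ⌊(51·227+99)/275⌋ − ⌊(50·227+99)/275⌋ = ⌊11676/275⌋ − ⌊11449/275⌋ = 42 − 41 = 1
n=51: ⌊(52·227+99)/275⌋ − ⌊(51·227+99)/275⌋ = ⌊11903/275⌋ − ⌊11676/275⌋ = 43 − 42 = 1
n=52: ⌊(53·227+99)/275⌋ − ⌊(52·227+99)/275⌋ = ⌊12130/275⌋ − ⌊11903/275⌋ = 44 − 43 = 1
n=53: ⌊(54·227+99)/275⌋ − ⌊(53·227+99)/275⌋ = ⌊12357/275⌋ − ⌊12130/275⌋ = 44 − 44 = 0
n=54: ⌊(55·227+99)/275⌋ − ⌊(54·227+99)/275⌋ = ⌊12584/275⌋ − ⌊12357/275⌋ = 45 − 44 = 1
n=55: ⌊(56·227+99)/275⌋ − ⌊(55·227+99)/275⌋ = ⌊12811/275⌋ − ⌊12584/275⌋ = 46 − 45 = 1
n=56: ⌊(57·227+99)/275⌋ − ⌊(56·227+99)/275⌋ = ⌊13038/275⌋ − ⌊12811/275⌋ = 47 − 46 = 1
n=57: ⌊(58·227+99)/275⌋ − ⌊(57·227+99)/275⌋ = ⌊13265/275⌋ − ⌊13038/275⌋ = 48 − 47 = 1
n=58: ⌊(59·227+99)/275⌋ − ⌊(58·227+99)/275⌋ = ⌊13492/275⌋ − ⌊13265/275⌋ = 49 − 48 = 1
n=59: ⌊(60·227+99)/275⌋ − ⌊(59·227+99)/275⌋ = ⌊13719/275⌋ − ⌊13492/275⌋ = 49 − 49 = 0
n=60: ⌊(61·227+99)/275⌋ − ⌊(60·227+99)/275⌋ = ⌊13946/275⌋ − ⌊13719/275⌋ = 50 − 49 = 1
n=61: ⌊(62·227+99)/275⌋ − ⌊(61·227+99)/275⌋ = ⌊14173/275⌋ − ⌊13946/275⌋ = 51 − 50 = 1
n=62: ⌊(63·227+99)/275⌋ − ⌊(62·227+99)/275⌋ = ⌊14400/275⌋ − ⌊14173/275⌋ = 52 − 51 = 1
n=63: ⌊(64·227+99)/275⌋ − ⌊(63·227+99)/275⌋ = ⌊14627/275⌋ − ⌊14400/275⌋ = 53 − 52 = 1
n=64: ⌊(65·227+99)/275⌋ − ⌊(64·227+99)/275⌋ = ⌊14854/275⌋ − ⌊14627/275⌋ = 54 − 53 = 1
n=65: ⌊(66·227+99)/275⌋ − ⌊(65·227+99)/275⌋ = ⌊15081/275⌋ − ⌊14854/275⌋ = 54 − 54 = 0
n=66: ⌊(67·227+99)/275⌋ − ⌊(66·227+99)/275⌋ = ⌊15308/275⌋ − ⌊15081/275⌋ = 55 − 54 = 1
n=67: ⌊(68·227+99)/275⌋ − ⌊(67·227+99)/275⌋ = ⌊15535/275⌋ − ⌊15308/275⌋ = 56 − 55 = 1
n=68: ⌊(69·227+99)/275⌋ − ⌊(68·227+99)/275⌋ = ⌊15762/275⌋ − ⌊15535/275⌋ = 57 − 56 = 1
n=69: ⌊(70·227+99)/275⌋ − ⌊(69·227+99)/275⌋ = ⌊15989/275⌋ − ⌊15762/275⌋ = 58 − 57 = 1
n=70: ⌊(71·227+99)/275⌋ − ⌊(70·227+99)/275⌋ = ⌊16216/275⌋ − ⌊15989/275⌋ = 58 − 58 = 0
n=71: ⌊(72·227+99)/275⌋ − ⌊(71·227+99)/275⌋ = ⌊16443/275⌋ − ⌊16216/275⌋ = 59 − 58 = 1
n=72: ⌊(73·227+99)/275⌋ − ⌊(72·227+99)/275⌋ = ⌊16670/275⌋ − ⌊16443/275⌋ = 60 − 59 = 1
n=73: ⌊(74·227+99)/275⌋ − ⌊(73·227+99)/275⌋ = ⌊16897/275⌋ − ⌊16670/275⌋ = 61 − 60 = 1
n=74: ⌊(75·227+99)/275⌋ − ⌊(74·227+99)/275⌋ = ⌊17124/275⌋ − ⌊16897/275⌋ = 62 − 61 = 1
n=75: ⌊(76·227+99)/275⌋ − ⌊(75·227+99)/275⌋ = ⌊17351/275⌋ − ⌊17124/275⌋ = 63 − 62 = 1
n=76: ⌊(77·227+99)/275⌋ − ⌊(76·227+99)/275⌋ = ⌊17578/275⌋ − ⌊17351/275⌋ = 63 − 63 = 0
n=77: ⌊(78·227+99)/275⌋ − ⌊(77·227+99)/275⌋ = ⌊17805/275⌋ − ⌊17578/275⌋ = 64 − 63 = 1
n=78: ⌊(79·227+99)/275⌋ − ⌊(78·227+99)/275⌋ = ⌊18032/275⌋ − ⌊17805/275⌋ = 65 − 64 = 1
n=79: ⌊(80·227+99)/275⌋ − ⌊(79·227+99)/275⌋ = ⌊18259/275⌋ − ⌊18032/275⌋ = 66 − 65 = 1
n=80: ⌊(81·227+99)/275⌋ − ⌊(80·227+99)/275⌋ = ⌊18486/275⌋ − ⌊18259/275⌋ = 67 − 66 = 1
n=81: ⌊(82·227+99)/275⌋ − ⌊(81·227+99)/275⌋ = ⌊18713/275⌋ − ⌊18486/275⌋ = 68 − 67 = 1
n=82: ⌊(83·227+99)/275⌋ − ⌊(82·227+99)/275⌋ = ⌊18940/275⌋ − ⌊18713/275⌋ = 68 − 68 = 0
n=83: ⌊(84·227+99)/275⌋ − ⌊(83·227+99)/275⌋ = ⌊19167/275⌋ − ⌊18940/275⌋ = 69 − 68 = 1
n=84: ⌊(85·227+99)/275⌋ − ⌊(84·227+99)/275⌋ = ⌊19394/275⌋ − ⌊19167/275⌋ = 70 − 69 = 1
n=85: ⌊(86·227+99)/275⌋ − ⌊(85·227+99)/275⌋ = ⌊19621/275⌋ − ⌊19394/275⌋ = 71 − 70 = 1
n=86: ⌊(87·227+99)/275⌋ − ⌊(86·227+99)/275⌋ = ⌊19848/275⌋ − ⌊19621/275⌋ = 72 − 71 = 1
n=87: ⌊(88·227+99)/275⌋ − ⌊(87·227+99)/275⌋ = ⌊20075/275⌋ − ⌊19848/275⌋ = 73 − 72 = 1
n=88: ⌊(89·227+99)/275⌋ − ⌊(88·227+99)/275⌋ = ⌊20302/275⌋ − ⌊20075/275⌋ = 73 − 73 = 0
n=89: ⌊(90·227+99)/275⌋ − ⌊(89·227+99)/275⌋ = ⌊20529/275⌋ − ⌊20302/275⌋ = 74 − 73 = 1
n=90: ⌊(91·227+99)/275⌋ − ⌊(90·227+99)/275⌋ = ⌊20756/275⌋ − ⌊20529/275⌋ = 75 − 74 = 1
n=91: ⌊(92·227+99)/275⌋ − ⌊(91·227+99)/275⌋ = ⌊20983/275⌋ − ⌊20756/275⌋ = 76 − 75 = 1
n=92: ⌊(93·227+99)/275⌋ − ⌊(92·227+99)/275⌋ = ⌊21210/275⌋ − ⌊20983/275⌋ = 77 − 76 = 1
n=93: ⌊(94·227+99)/275⌋ − ⌊(93·227+99)/275⌋ = ⌊21437/275⌋ − ⌊21210/275⌋ = 77 − 77 = 0
n=94: ⌊(95·227+99)/275⌋ − ⌊(94·227+99)/275⌋ = ⌊21664/275⌋ − ⌊21437/275⌋ = 78 − 77 = 1
n=95: ⌊(96·227+99)/275⌋ − ⌊(95·227+99)/275⌋ = ⌊21891/275⌋ − ⌊21664/275⌋ = 79 − 78 = 1
n=96: ⌊(97·227+99)/275⌋ − ⌊(96·227+99)/275⌋ = ⌊22118/275⌋ − ⌊21891/275⌋ = 80 − 79 = 1
n=97: ⌊(98·227+99)/275⌋ − ⌊(97·227+99)/275⌋ = ⌊22345/275⌋ − ⌊22118/275⌋ = 81 − 80 = 1
n=98: ⌊(99·227+99)/275⌋ − ⌊(98·227+99)/275⌋ = ⌊22572/275⌋ − ⌊22345/275⌋ = 82 − 81 = 1
n=99: ⌊(100·227+99)/275⌋ − ⌊(99·227+99)/275⌋ = ⌊22799/275⌋ − ⌊22572/275⌋ = 82 − 82 = 0
n=100: ⌊(101·227+99)/275⌋ − ⌊(100·227+99)/275⌋ = ⌊23026/275⌋ − ⌊22799/275⌋ = 83 − 82 = 1

11011110111110111110111101111101111101111101111011111011111011111011110111110111110111110111101111101
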